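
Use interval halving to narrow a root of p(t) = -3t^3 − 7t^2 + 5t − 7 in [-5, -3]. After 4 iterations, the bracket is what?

[-3.125, -3]

midpoint -4: p = 53 > 0 → [-4, -3]
midpoint -3.5: p = 18.375 > 0 → [-3.5, -3]
midpoint -3.25: p = 5.796875 > 0 → [-3.25, -3]
midpoint -3.125: p = 0.5684 > 0 → [-3.125, -3]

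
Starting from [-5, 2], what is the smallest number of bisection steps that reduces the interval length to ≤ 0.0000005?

24

Width after n steps is 7/2^n. Need 2^n ≥ 7/0.0000005 = 14000000.
2^23 = 8388608 < 14000000 ≤ 2^24 = 16777216, so n = 24.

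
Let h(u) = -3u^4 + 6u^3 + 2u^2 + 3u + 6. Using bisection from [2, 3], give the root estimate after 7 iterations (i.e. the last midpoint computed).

2.5390625

m = 2.5, h(m) = 2.5625 (+); new bracket [2.5, 3]
m = 2.75, h(m) = -17.417969 (−); new bracket [2.5, 2.75]
m = 2.625, h(m) = -6.258545 (−); new bracket [2.5, 2.625]
m = 2.5625, h(m) = -1.5743 (−); new bracket [2.5, 2.5625]
m = 2.53125, h(m) = 0.5603 (+); new bracket [2.53125, 2.5625]
m = 2.546875, h(m) = -0.4902 (−); new bracket [2.53125, 2.546875]
m = 2.5390625, h(m) = 0.0392 (+); new bracket [2.5390625, 2.546875]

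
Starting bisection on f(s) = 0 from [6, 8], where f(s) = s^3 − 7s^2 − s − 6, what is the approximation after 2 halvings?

midpoint 7: f = -13 < 0 → [7, 8]
midpoint 7.5: f = 14.625 > 0 → [7, 7.5]

7.5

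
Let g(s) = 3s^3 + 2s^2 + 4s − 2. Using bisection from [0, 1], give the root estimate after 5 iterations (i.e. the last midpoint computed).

0.40625

s = 0.5 gives g = 0.875, positive; keep [0, 0.5]
s = 0.25 gives g = -0.828125, negative; keep [0.25, 0.5]
s = 0.375 gives g = -0.060547, negative; keep [0.375, 0.5]
s = 0.4375 gives g = 0.384, positive; keep [0.375, 0.4375]
s = 0.40625 gives g = 0.1562, positive; keep [0.375, 0.40625]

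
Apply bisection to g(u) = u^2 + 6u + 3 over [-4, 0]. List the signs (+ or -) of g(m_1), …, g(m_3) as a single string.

u = -2 gives g = -5, negative; keep [-2, 0]
u = -1 gives g = -2, negative; keep [-1, 0]
u = -0.5 gives g = 0.25, positive; keep [-1, -0.5]

--+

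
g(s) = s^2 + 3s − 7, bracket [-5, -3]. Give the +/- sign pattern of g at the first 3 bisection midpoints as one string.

m = -4, g(m) = -3 (−); new bracket [-5, -4]
m = -4.5, g(m) = -0.25 (−); new bracket [-5, -4.5]
m = -4.75, g(m) = 1.3125 (+); new bracket [-4.75, -4.5]

--+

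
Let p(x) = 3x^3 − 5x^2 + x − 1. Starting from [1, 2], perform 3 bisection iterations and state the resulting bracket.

midpoint 1.5: p = -0.625 < 0 → [1.5, 2]
midpoint 1.75: p = 1.515625 > 0 → [1.5, 1.75]
midpoint 1.625: p = 0.294922 > 0 → [1.5, 1.625]

[1.5, 1.625]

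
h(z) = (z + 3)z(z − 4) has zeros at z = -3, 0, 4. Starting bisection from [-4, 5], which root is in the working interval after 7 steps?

4

midpoint 0.5: h = -6.125 < 0 → [0.5, 5]
midpoint 2.75: h = -19.765625 < 0 → [2.75, 5]
midpoint 3.875: h = -3.330078 < 0 → [3.875, 5]
midpoint 4.4375: h = 14.4392 > 0 → [3.875, 4.4375]
midpoint 4.15625: h = 4.6474 > 0 → [3.875, 4.15625]
midpoint 4.015625: h = 0.4402 > 0 → [3.875, 4.015625]
midpoint 3.9453125: h = -1.4985 < 0 → [3.9453125, 4.015625]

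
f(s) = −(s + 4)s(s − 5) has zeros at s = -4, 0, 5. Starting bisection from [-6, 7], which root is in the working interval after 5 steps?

m = 0.5, f(m) = 10.125 (+); new bracket [0.5, 7]
m = 3.75, f(m) = 36.328125 (+); new bracket [3.75, 7]
m = 5.375, f(m) = -18.896484 (−); new bracket [3.75, 5.375]
m = 4.5625, f(m) = 17.0916 (+); new bracket [4.5625, 5.375]
m = 4.96875, f(m) = 1.3926 (+); new bracket [4.96875, 5.375]

5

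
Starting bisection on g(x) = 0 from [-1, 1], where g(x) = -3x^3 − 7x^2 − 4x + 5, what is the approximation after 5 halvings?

midpoint 0: g = 5 > 0 → [0, 1]
midpoint 0.5: g = 0.875 > 0 → [0.5, 1]
midpoint 0.75: g = -3.203125 < 0 → [0.5, 0.75]
midpoint 0.625: g = -0.9668 < 0 → [0.5, 0.625]
midpoint 0.5625: g = 0.0012 > 0 → [0.5625, 0.625]

0.5625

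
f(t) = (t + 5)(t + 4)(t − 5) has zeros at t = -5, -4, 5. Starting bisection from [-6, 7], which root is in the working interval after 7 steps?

t = 0.5 gives f = -111.375, negative; keep [0.5, 7]
t = 3.75 gives f = -84.765625, negative; keep [3.75, 7]
t = 5.375 gives f = 36.474609, positive; keep [3.75, 5.375]
t = 4.5625 gives f = -35.822, negative; keep [4.5625, 5.375]
t = 4.96875 gives f = -2.794, negative; keep [4.96875, 5.375]
t = 5.171875 gives f = 16.0351, positive; keep [4.96875, 5.171875]
t = 5.0703125 gives f = 6.4224, positive; keep [4.96875, 5.0703125]

5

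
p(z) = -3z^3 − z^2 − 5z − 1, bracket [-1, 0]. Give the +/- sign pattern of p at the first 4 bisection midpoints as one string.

m = -0.5, p(m) = 1.625 (+); new bracket [-0.5, 0]
m = -0.25, p(m) = 0.234375 (+); new bracket [-0.25, 0]
m = -0.125, p(m) = -0.384766 (−); new bracket [-0.25, -0.125]
m = -0.1875, p(m) = -0.0779 (−); new bracket [-0.25, -0.1875]

++--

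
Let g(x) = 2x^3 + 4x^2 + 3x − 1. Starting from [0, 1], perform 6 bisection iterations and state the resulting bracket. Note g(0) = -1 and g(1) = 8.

[0.234375, 0.25]

m = 0.5, g(m) = 1.75 (+); new bracket [0, 0.5]
m = 0.25, g(m) = 0.03125 (+); new bracket [0, 0.25]
m = 0.125, g(m) = -0.558594 (−); new bracket [0.125, 0.25]
m = 0.1875, g(m) = -0.2837 (−); new bracket [0.1875, 0.25]
m = 0.21875, g(m) = -0.1314 (−); new bracket [0.21875, 0.25]
m = 0.234375, g(m) = -0.0514 (−); new bracket [0.234375, 0.25]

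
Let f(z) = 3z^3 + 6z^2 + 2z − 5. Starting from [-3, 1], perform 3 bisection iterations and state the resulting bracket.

m = -1, f(m) = -4 (−); new bracket [-1, 1]
m = 0, f(m) = -5 (−); new bracket [0, 1]
m = 0.5, f(m) = -2.125 (−); new bracket [0.5, 1]

[0.5, 1]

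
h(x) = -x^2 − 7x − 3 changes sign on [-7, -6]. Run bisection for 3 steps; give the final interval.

midpoint -6.5: h = 0.25 > 0 → [-7, -6.5]
midpoint -6.75: h = -1.3125 < 0 → [-6.75, -6.5]
midpoint -6.625: h = -0.515625 < 0 → [-6.625, -6.5]

[-6.625, -6.5]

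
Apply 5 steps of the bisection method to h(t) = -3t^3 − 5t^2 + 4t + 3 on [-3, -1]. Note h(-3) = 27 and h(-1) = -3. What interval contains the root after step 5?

h(-2) = -1 < 0, so the root lies in [-3, -2]
h(-2.5) = 8.625 > 0, so the root lies in [-2.5, -2]
h(-2.25) = 2.859375 > 0, so the root lies in [-2.25, -2]
h(-2.125) = 0.709 > 0, so the root lies in [-2.125, -2]
h(-2.0625) = -0.1985 < 0, so the root lies in [-2.125, -2.0625]

[-2.125, -2.0625]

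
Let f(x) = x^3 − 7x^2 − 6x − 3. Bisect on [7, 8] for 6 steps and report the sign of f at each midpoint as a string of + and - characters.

--+-++

midpoint 7.5: f = -19.875 < 0 → [7.5, 8]
midpoint 7.75: f = -4.453125 < 0 → [7.75, 8]
midpoint 7.875: f = 4.013672 > 0 → [7.75, 7.875]
midpoint 7.8125: f = -0.2839 < 0 → [7.8125, 7.875]
midpoint 7.84375: f = 1.8487 > 0 → [7.8125, 7.84375]
midpoint 7.828125: f = 0.7784 > 0 → [7.8125, 7.828125]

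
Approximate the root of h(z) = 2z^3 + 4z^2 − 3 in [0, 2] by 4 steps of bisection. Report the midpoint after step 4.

0.625

midpoint 1: h = 3 > 0 → [0, 1]
midpoint 0.5: h = -1.75 < 0 → [0.5, 1]
midpoint 0.75: h = 0.09375 > 0 → [0.5, 0.75]
midpoint 0.625: h = -0.9492 < 0 → [0.625, 0.75]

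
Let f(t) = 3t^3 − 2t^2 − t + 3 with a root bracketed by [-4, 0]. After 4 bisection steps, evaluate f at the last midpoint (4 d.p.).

1.3594

t = -2 gives f = -27, negative; keep [-2, 0]
t = -1 gives f = -1, negative; keep [-1, 0]
t = -0.5 gives f = 2.625, positive; keep [-1, -0.5]
t = -0.75 gives f = 1.3594, positive; keep [-1, -0.75]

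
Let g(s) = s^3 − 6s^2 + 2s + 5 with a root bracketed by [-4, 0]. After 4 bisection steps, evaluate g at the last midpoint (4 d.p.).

s = -2 gives g = -31, negative; keep [-2, 0]
s = -1 gives g = -4, negative; keep [-1, 0]
s = -0.5 gives g = 2.375, positive; keep [-1, -0.5]
s = -0.75 gives g = -0.2969, negative; keep [-0.75, -0.5]

-0.2969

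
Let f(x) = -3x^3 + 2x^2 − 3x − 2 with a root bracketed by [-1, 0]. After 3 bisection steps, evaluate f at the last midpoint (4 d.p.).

-0.4355

midpoint -0.5: f = 0.375 > 0 → [-0.5, 0]
midpoint -0.25: f = -1.078125 < 0 → [-0.5, -0.25]
midpoint -0.375: f = -0.435547 < 0 → [-0.5, -0.375]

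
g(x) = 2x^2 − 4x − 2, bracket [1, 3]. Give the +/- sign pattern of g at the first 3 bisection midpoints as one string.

-+-

x = 2 gives g = -2, negative; keep [2, 3]
x = 2.5 gives g = 0.5, positive; keep [2, 2.5]
x = 2.25 gives g = -0.875, negative; keep [2.25, 2.5]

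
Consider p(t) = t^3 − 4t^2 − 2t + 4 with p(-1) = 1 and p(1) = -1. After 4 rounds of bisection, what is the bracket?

midpoint 0: p = 4 > 0 → [0, 1]
midpoint 0.5: p = 2.125 > 0 → [0.5, 1]
midpoint 0.75: p = 0.671875 > 0 → [0.75, 1]
midpoint 0.875: p = -0.1426 < 0 → [0.75, 0.875]

[0.75, 0.875]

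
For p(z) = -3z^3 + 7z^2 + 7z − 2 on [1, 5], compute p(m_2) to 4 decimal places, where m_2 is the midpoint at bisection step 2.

midpoint 3: p = 1 > 0 → [3, 5]
midpoint 4: p = -54 < 0 → [3, 4]

-54.0000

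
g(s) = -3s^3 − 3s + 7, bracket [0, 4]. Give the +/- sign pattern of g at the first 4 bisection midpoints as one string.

midpoint 2: g = -23 < 0 → [0, 2]
midpoint 1: g = 1 > 0 → [1, 2]
midpoint 1.5: g = -7.625 < 0 → [1, 1.5]
midpoint 1.25: g = -2.6094 < 0 → [1, 1.25]

-+--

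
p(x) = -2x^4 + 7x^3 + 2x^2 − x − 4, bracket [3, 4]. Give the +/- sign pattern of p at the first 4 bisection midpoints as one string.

+-++

midpoint 3.5: p = 17 > 0 → [3.5, 4]
midpoint 3.75: p = -5.992188 < 0 → [3.5, 3.75]
midpoint 3.625: p = 6.747559 > 0 → [3.625, 3.75]
midpoint 3.6875: p = 0.7048 > 0 → [3.6875, 3.75]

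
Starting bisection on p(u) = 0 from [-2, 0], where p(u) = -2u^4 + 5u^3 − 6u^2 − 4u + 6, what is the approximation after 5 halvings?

midpoint -1: p = -3 < 0 → [-1, 0]
midpoint -0.5: p = 5.75 > 0 → [-1, -0.5]
midpoint -0.75: p = 2.882812 > 0 → [-1, -0.75]
midpoint -0.875: p = 0.3843 > 0 → [-1, -0.875]
midpoint -0.9375: p = -1.1883 < 0 → [-0.9375, -0.875]

-0.9375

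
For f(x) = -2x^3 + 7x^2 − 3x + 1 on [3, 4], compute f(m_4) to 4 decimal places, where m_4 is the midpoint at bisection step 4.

0.0190

midpoint 3.5: f = -9.5 < 0 → [3, 3.5]
midpoint 3.25: f = -3.46875 < 0 → [3, 3.25]
midpoint 3.125: f = -1.050781 < 0 → [3, 3.125]
midpoint 3.0625: f = 0.019 > 0 → [3.0625, 3.125]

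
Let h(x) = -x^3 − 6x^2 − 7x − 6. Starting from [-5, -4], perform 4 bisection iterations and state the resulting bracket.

m = -4.5, h(m) = -4.875 (−); new bracket [-5, -4.5]
m = -4.75, h(m) = -0.953125 (−); new bracket [-5, -4.75]
m = -4.875, h(m) = 1.388672 (+); new bracket [-4.875, -4.75]
m = -4.8125, h(m) = 0.1848 (+); new bracket [-4.8125, -4.75]

[-4.8125, -4.75]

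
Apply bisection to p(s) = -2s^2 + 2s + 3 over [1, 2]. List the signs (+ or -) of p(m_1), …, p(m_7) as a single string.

++-+--+

midpoint 1.5: p = 1.5 > 0 → [1.5, 2]
midpoint 1.75: p = 0.375 > 0 → [1.75, 2]
midpoint 1.875: p = -0.28125 < 0 → [1.75, 1.875]
midpoint 1.8125: p = 0.0547 > 0 → [1.8125, 1.875]
midpoint 1.84375: p = -0.1113 < 0 → [1.8125, 1.84375]
midpoint 1.828125: p = -0.0278 < 0 → [1.8125, 1.828125]
midpoint 1.8203125: p = 0.0135 > 0 → [1.8203125, 1.828125]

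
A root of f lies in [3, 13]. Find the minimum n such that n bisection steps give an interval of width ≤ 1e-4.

17

Width after n steps is 10/2^n. Need 2^n ≥ 10/1e-4 = 100000.
2^16 = 65536 < 100000 ≤ 2^17 = 131072, so n = 17.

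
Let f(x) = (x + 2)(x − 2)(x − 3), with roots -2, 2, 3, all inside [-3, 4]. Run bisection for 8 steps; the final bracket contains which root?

x = 0.5 gives f = 9.375, positive; keep [-3, 0.5]
x = -1.25 gives f = 10.359375, positive; keep [-3, -1.25]
x = -2.125 gives f = -2.642578, negative; keep [-2.125, -1.25]
x = -1.6875 gives f = 5.4016, positive; keep [-2.125, -1.6875]
x = -1.90625 gives f = 1.7967, positive; keep [-2.125, -1.90625]
x = -2.015625 gives f = -0.3147, negative; keep [-2.015625, -1.90625]
x = -1.9609375 gives f = 0.7676, positive; keep [-2.015625, -1.9609375]
x = -1.98828125 gives f = 0.2331, positive; keep [-2.015625, -1.98828125]

-2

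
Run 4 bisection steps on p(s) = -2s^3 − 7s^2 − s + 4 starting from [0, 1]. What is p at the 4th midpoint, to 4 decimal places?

-0.6460

m = 0.5, p(m) = 1.5 (+); new bracket [0.5, 1]
m = 0.75, p(m) = -1.53125 (−); new bracket [0.5, 0.75]
m = 0.625, p(m) = 0.152344 (+); new bracket [0.625, 0.75]
m = 0.6875, p(m) = -0.646 (−); new bracket [0.625, 0.6875]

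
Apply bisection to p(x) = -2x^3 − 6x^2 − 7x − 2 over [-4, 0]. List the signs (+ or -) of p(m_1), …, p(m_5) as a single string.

+++--

midpoint -2: p = 4 > 0 → [-2, 0]
midpoint -1: p = 1 > 0 → [-1, 0]
midpoint -0.5: p = 0.25 > 0 → [-0.5, 0]
midpoint -0.25: p = -0.5938 < 0 → [-0.5, -0.25]
midpoint -0.375: p = -0.1133 < 0 → [-0.5, -0.375]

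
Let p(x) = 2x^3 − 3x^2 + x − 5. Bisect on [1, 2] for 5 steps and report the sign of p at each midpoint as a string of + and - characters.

---+-

p(1.5) = -3.5 < 0, so the root lies in [1.5, 2]
p(1.75) = -1.71875 < 0, so the root lies in [1.75, 2]
p(1.875) = -0.488281 < 0, so the root lies in [1.875, 2]
p(1.9375) = 0.2222 > 0, so the root lies in [1.875, 1.9375]
p(1.90625) = -0.1413 < 0, so the root lies in [1.90625, 1.9375]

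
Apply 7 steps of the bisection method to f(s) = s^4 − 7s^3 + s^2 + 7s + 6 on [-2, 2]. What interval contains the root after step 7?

midpoint 0: f = 6 > 0 → [0, 2]
midpoint 1: f = 8 > 0 → [1, 2]
midpoint 1.5: f = 0.1875 > 0 → [1.5, 2]
midpoint 1.75: f = -6.8242 < 0 → [1.5, 1.75]
midpoint 1.625: f = -3.0486 < 0 → [1.5, 1.625]
midpoint 1.5625: f = -1.3635 < 0 → [1.5, 1.5625]
midpoint 1.53125: f = -0.5713 < 0 → [1.5, 1.53125]

[1.5, 1.53125]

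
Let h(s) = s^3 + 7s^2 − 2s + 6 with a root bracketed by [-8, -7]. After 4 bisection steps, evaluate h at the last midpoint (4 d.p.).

-3.3259

h(-7.5) = -7.125 < 0, so the root lies in [-7.5, -7]
h(-7.25) = 7.359375 > 0, so the root lies in [-7.5, -7.25]
h(-7.375) = 0.353516 > 0, so the root lies in [-7.5, -7.375]
h(-7.4375) = -3.3259 < 0, so the root lies in [-7.4375, -7.375]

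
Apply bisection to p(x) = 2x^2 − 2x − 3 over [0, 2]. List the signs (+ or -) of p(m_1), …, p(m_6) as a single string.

midpoint 1: p = -3 < 0 → [1, 2]
midpoint 1.5: p = -1.5 < 0 → [1.5, 2]
midpoint 1.75: p = -0.375 < 0 → [1.75, 2]
midpoint 1.875: p = 0.2812 > 0 → [1.75, 1.875]
midpoint 1.8125: p = -0.0547 < 0 → [1.8125, 1.875]
midpoint 1.84375: p = 0.1113 > 0 → [1.8125, 1.84375]

---+-+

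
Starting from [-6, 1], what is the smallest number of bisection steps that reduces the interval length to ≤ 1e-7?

Width after n steps is 7/2^n. Need 2^n ≥ 7/1e-7 = 70000000.
2^26 = 67108864 < 70000000 ≤ 2^27 = 134217728, so n = 27.

27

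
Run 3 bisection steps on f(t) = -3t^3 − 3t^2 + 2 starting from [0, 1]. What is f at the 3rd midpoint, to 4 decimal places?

0.0957

m = 0.5, f(m) = 0.875 (+); new bracket [0.5, 1]
m = 0.75, f(m) = -0.953125 (−); new bracket [0.5, 0.75]
m = 0.625, f(m) = 0.095703 (+); new bracket [0.625, 0.75]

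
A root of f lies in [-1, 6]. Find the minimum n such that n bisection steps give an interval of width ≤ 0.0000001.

Width after n steps is 7/2^n. Need 2^n ≥ 7/0.0000001 = 70000000.
2^26 = 67108864 < 70000000 ≤ 2^27 = 134217728, so n = 27.

27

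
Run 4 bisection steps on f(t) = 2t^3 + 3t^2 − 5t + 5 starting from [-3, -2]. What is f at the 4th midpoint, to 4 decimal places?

1.2837

f(-2.5) = 5 > 0, so the root lies in [-3, -2.5]
f(-2.75) = -0.15625 < 0, so the root lies in [-2.75, -2.5]
f(-2.625) = 2.621094 > 0, so the root lies in [-2.75, -2.625]
f(-2.6875) = 1.2837 > 0, so the root lies in [-2.75, -2.6875]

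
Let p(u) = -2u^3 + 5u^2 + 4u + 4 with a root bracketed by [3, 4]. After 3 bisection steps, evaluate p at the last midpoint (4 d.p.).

-2.4336

midpoint 3.5: p = -6.5 < 0 → [3, 3.5]
midpoint 3.25: p = 1.15625 > 0 → [3.25, 3.5]
midpoint 3.375: p = -2.433594 < 0 → [3.25, 3.375]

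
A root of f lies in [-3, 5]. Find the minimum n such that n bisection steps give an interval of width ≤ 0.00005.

Width after n steps is 8/2^n. Need 2^n ≥ 8/0.00005 = 160000.
2^17 = 131072 < 160000 ≤ 2^18 = 262144, so n = 18.

18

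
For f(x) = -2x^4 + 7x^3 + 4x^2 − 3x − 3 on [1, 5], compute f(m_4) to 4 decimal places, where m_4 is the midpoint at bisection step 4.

f(3) = 51 > 0, so the root lies in [3, 5]
f(4) = -15 < 0, so the root lies in [3, 4]
f(3.5) = 35.5 > 0, so the root lies in [3.5, 4]
f(3.75) = 15.6328 > 0, so the root lies in [3.75, 4]

15.6328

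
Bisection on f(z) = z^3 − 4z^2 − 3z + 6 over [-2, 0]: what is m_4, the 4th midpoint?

midpoint -1: f = 4 > 0 → [-2, -1]
midpoint -1.5: f = -1.875 < 0 → [-1.5, -1]
midpoint -1.25: f = 1.546875 > 0 → [-1.5, -1.25]
midpoint -1.375: f = -0.0371 < 0 → [-1.375, -1.25]

-1.375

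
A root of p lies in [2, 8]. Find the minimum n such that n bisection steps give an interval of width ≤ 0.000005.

Width after n steps is 6/2^n. Need 2^n ≥ 6/0.000005 = 1200000.
2^20 = 1048576 < 1200000 ≤ 2^21 = 2097152, so n = 21.

21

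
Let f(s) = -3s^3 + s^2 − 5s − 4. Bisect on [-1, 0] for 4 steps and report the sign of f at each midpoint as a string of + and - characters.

s = -0.5 gives f = -0.875, negative; keep [-1, -0.5]
s = -0.75 gives f = 1.578125, positive; keep [-0.75, -0.5]
s = -0.625 gives f = 0.248047, positive; keep [-0.625, -0.5]
s = -0.5625 gives f = -0.3372, negative; keep [-0.625, -0.5625]

-++-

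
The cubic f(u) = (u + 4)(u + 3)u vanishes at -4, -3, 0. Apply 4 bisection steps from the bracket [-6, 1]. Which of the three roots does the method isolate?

u = -2.5 gives f = -1.875, negative; keep [-2.5, 1]
u = -0.75 gives f = -5.484375, negative; keep [-0.75, 1]
u = 0.125 gives f = 1.611328, positive; keep [-0.75, 0.125]
u = -0.3125 gives f = -3.0969, negative; keep [-0.3125, 0.125]

0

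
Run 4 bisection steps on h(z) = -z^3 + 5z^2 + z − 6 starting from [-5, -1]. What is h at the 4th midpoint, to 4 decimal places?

2.5156

midpoint -3: h = 63 > 0 → [-3, -1]
midpoint -2: h = 20 > 0 → [-2, -1]
midpoint -1.5: h = 7.125 > 0 → [-1.5, -1]
midpoint -1.25: h = 2.5156 > 0 → [-1.25, -1]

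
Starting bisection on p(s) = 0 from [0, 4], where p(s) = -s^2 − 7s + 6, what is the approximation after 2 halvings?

1

midpoint 2: p = -12 < 0 → [0, 2]
midpoint 1: p = -2 < 0 → [0, 1]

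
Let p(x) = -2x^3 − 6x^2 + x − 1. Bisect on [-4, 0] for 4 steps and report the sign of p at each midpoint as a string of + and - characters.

p(-2) = -11 < 0, so the root lies in [-4, -2]
p(-3) = -4 < 0, so the root lies in [-4, -3]
p(-3.5) = 7.75 > 0, so the root lies in [-3.5, -3]
p(-3.25) = 1.0312 > 0, so the root lies in [-3.25, -3]

--++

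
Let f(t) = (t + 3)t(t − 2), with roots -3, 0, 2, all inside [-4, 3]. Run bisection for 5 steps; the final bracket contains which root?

midpoint -0.5: f = 3.125 > 0 → [-4, -0.5]
midpoint -2.25: f = 7.171875 > 0 → [-4, -2.25]
midpoint -3.125: f = -2.001953 < 0 → [-3.125, -2.25]
midpoint -2.6875: f = 3.9368 > 0 → [-3.125, -2.6875]
midpoint -2.90625: f = 1.3368 > 0 → [-3.125, -2.90625]

-3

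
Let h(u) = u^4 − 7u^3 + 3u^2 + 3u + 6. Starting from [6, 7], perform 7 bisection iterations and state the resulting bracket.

[6.4375, 6.4453125]

u = 6.5 gives h = 14.9375, positive; keep [6, 6.5]
u = 6.25 gives h = -41.167969, negative; keep [6.25, 6.5]
u = 6.375 gives h = -14.880615, negative; keep [6.375, 6.5]
u = 6.4375 gives h = -0.4265, negative; keep [6.4375, 6.5]
u = 6.46875 gives h = 7.14, positive; keep [6.4375, 6.46875]
u = 6.453125 gives h = 3.3281, positive; keep [6.4375, 6.453125]
u = 6.4453125 gives h = 1.4437, positive; keep [6.4375, 6.4453125]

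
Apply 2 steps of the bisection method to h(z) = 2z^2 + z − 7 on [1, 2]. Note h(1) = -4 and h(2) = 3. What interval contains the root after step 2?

midpoint 1.5: h = -1 < 0 → [1.5, 2]
midpoint 1.75: h = 0.875 > 0 → [1.5, 1.75]

[1.5, 1.75]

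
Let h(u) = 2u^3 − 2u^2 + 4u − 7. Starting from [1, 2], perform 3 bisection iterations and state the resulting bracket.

u = 1.5 gives h = 1.25, positive; keep [1, 1.5]
u = 1.25 gives h = -1.21875, negative; keep [1.25, 1.5]
u = 1.375 gives h = -0.082031, negative; keep [1.375, 1.5]

[1.375, 1.5]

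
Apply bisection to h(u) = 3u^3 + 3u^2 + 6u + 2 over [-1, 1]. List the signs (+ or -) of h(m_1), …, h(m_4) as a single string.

+-++

h(0) = 2 > 0, so the root lies in [-1, 0]
h(-0.5) = -0.625 < 0, so the root lies in [-0.5, 0]
h(-0.25) = 0.640625 > 0, so the root lies in [-0.5, -0.25]
h(-0.375) = 0.0137 > 0, so the root lies in [-0.5, -0.375]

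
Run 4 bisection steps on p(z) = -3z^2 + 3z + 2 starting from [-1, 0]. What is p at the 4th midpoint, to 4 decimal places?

m = -0.5, p(m) = -0.25 (−); new bracket [-0.5, 0]
m = -0.25, p(m) = 1.0625 (+); new bracket [-0.5, -0.25]
m = -0.375, p(m) = 0.453125 (+); new bracket [-0.5, -0.375]
m = -0.4375, p(m) = 0.1133 (+); new bracket [-0.5, -0.4375]

0.1133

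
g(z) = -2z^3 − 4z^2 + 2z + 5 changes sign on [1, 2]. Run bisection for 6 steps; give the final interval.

z = 1.5 gives g = -7.75, negative; keep [1, 1.5]
z = 1.25 gives g = -2.65625, negative; keep [1, 1.25]
z = 1.125 gives g = -0.660156, negative; keep [1, 1.125]
z = 1.0625 gives g = 0.2104, positive; keep [1.0625, 1.125]
z = 1.09375 gives g = -0.2145, negative; keep [1.0625, 1.09375]
z = 1.078125 gives g = 0.0005, positive; keep [1.078125, 1.09375]

[1.078125, 1.09375]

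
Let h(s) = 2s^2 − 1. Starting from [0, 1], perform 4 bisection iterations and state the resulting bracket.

[0.6875, 0.75]

h(0.5) = -0.5 < 0, so the root lies in [0.5, 1]
h(0.75) = 0.125 > 0, so the root lies in [0.5, 0.75]
h(0.625) = -0.21875 < 0, so the root lies in [0.625, 0.75]
h(0.6875) = -0.0547 < 0, so the root lies in [0.6875, 0.75]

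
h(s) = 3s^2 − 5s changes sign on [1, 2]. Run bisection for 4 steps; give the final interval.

[1.625, 1.6875]

m = 1.5, h(m) = -0.75 (−); new bracket [1.5, 2]
m = 1.75, h(m) = 0.4375 (+); new bracket [1.5, 1.75]
m = 1.625, h(m) = -0.203125 (−); new bracket [1.625, 1.75]
m = 1.6875, h(m) = 0.1055 (+); new bracket [1.625, 1.6875]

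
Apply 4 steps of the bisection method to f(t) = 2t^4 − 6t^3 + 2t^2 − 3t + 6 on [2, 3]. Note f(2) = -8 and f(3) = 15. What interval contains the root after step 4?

[2.625, 2.6875]

t = 2.5 gives f = -4.625, negative; keep [2.5, 3]
t = 2.75 gives f = 2.476562, positive; keep [2.5, 2.75]
t = 2.625 gives f = -1.659668, negative; keep [2.625, 2.75]
t = 2.6875 gives f = 0.251, positive; keep [2.625, 2.6875]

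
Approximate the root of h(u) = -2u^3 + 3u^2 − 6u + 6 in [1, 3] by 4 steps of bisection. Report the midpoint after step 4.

u = 2 gives h = -10, negative; keep [1, 2]
u = 1.5 gives h = -3, negative; keep [1, 1.5]
u = 1.25 gives h = -0.71875, negative; keep [1, 1.25]
u = 1.125 gives h = 0.1992, positive; keep [1.125, 1.25]

1.125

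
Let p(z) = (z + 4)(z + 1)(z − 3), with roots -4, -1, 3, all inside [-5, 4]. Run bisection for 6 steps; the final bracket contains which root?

3

m = -0.5, p(m) = -6.125 (−); new bracket [-0.5, 4]
m = 1.75, p(m) = -19.765625 (−); new bracket [1.75, 4]
m = 2.875, p(m) = -3.330078 (−); new bracket [2.875, 4]
m = 3.4375, p(m) = 14.4392 (+); new bracket [2.875, 3.4375]
m = 3.15625, p(m) = 4.6474 (+); new bracket [2.875, 3.15625]
m = 3.015625, p(m) = 0.4402 (+); new bracket [2.875, 3.015625]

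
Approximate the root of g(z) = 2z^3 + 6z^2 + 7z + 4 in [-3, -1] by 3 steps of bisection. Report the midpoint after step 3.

m = -2, g(m) = -2 (−); new bracket [-2, -1]
m = -1.5, g(m) = 0.25 (+); new bracket [-2, -1.5]
m = -1.75, g(m) = -0.59375 (−); new bracket [-1.75, -1.5]

-1.75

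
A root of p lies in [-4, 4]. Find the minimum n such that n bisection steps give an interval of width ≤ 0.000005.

Width after n steps is 8/2^n. Need 2^n ≥ 8/0.000005 = 1600000.
2^20 = 1048576 < 1600000 ≤ 2^21 = 2097152, so n = 21.

21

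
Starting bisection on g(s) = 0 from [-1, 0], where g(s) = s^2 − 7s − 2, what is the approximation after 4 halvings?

-0.3125

g(-0.5) = 1.75 > 0, so the root lies in [-0.5, 0]
g(-0.25) = -0.1875 < 0, so the root lies in [-0.5, -0.25]
g(-0.375) = 0.765625 > 0, so the root lies in [-0.375, -0.25]
g(-0.3125) = 0.2852 > 0, so the root lies in [-0.3125, -0.25]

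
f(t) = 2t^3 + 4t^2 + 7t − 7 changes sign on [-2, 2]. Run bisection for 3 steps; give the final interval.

midpoint 0: f = -7 < 0 → [0, 2]
midpoint 1: f = 6 > 0 → [0, 1]
midpoint 0.5: f = -2.25 < 0 → [0.5, 1]

[0.5, 1]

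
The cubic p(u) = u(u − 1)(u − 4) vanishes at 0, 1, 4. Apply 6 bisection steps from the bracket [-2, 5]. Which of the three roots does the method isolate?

midpoint 1.5: p = -1.875 < 0 → [1.5, 5]
midpoint 3.25: p = -5.484375 < 0 → [3.25, 5]
midpoint 4.125: p = 1.611328 > 0 → [3.25, 4.125]
midpoint 3.6875: p = -3.0969 < 0 → [3.6875, 4.125]
midpoint 3.90625: p = -1.0643 < 0 → [3.90625, 4.125]
midpoint 4.015625: p = 0.1892 > 0 → [3.90625, 4.015625]

4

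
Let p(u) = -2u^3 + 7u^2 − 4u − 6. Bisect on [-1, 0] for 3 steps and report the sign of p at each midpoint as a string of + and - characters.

u = -0.5 gives p = -2, negative; keep [-1, -0.5]
u = -0.75 gives p = 1.78125, positive; keep [-0.75, -0.5]
u = -0.625 gives p = -0.277344, negative; keep [-0.75, -0.625]

-+-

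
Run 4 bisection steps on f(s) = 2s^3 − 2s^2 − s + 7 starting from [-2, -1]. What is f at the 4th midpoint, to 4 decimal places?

0.3452

s = -1.5 gives f = -2.75, negative; keep [-1.5, -1]
s = -1.25 gives f = 1.21875, positive; keep [-1.5, -1.25]
s = -1.375 gives f = -0.605469, negative; keep [-1.375, -1.25]
s = -1.3125 gives f = 0.3452, positive; keep [-1.375, -1.3125]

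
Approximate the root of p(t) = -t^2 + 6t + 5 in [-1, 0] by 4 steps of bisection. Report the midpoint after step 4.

-0.6875

p(-0.5) = 1.75 > 0, so the root lies in [-1, -0.5]
p(-0.75) = -0.0625 < 0, so the root lies in [-0.75, -0.5]
p(-0.625) = 0.859375 > 0, so the root lies in [-0.75, -0.625]
p(-0.6875) = 0.4023 > 0, so the root lies in [-0.75, -0.6875]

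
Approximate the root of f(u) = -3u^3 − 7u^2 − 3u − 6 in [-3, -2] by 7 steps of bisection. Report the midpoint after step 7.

-2.2734375

f(-2.5) = 4.625 > 0, so the root lies in [-2.5, -2]
f(-2.25) = -0.515625 < 0, so the root lies in [-2.5, -2.25]
f(-2.375) = 1.830078 > 0, so the root lies in [-2.375, -2.25]
f(-2.3125) = 0.6033 > 0, so the root lies in [-2.3125, -2.25]
f(-2.28125) = 0.0306 > 0, so the root lies in [-2.28125, -2.25]
f(-2.265625) = -0.2458 < 0, so the root lies in [-2.28125, -2.265625]
f(-2.2734375) = -0.1084 < 0, so the root lies in [-2.28125, -2.2734375]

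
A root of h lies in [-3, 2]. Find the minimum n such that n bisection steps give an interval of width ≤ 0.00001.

19

Width after n steps is 5/2^n. Need 2^n ≥ 5/0.00001 = 500000.
2^18 = 262144 < 500000 ≤ 2^19 = 524288, so n = 19.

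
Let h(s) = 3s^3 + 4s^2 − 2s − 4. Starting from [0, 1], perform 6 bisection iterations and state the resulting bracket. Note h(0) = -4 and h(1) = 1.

[0.921875, 0.9375]

midpoint 0.5: h = -3.625 < 0 → [0.5, 1]
midpoint 0.75: h = -1.984375 < 0 → [0.75, 1]
midpoint 0.875: h = -0.677734 < 0 → [0.875, 1]
midpoint 0.9375: h = 0.1125 > 0 → [0.875, 0.9375]
midpoint 0.90625: h = -0.2945 < 0 → [0.90625, 0.9375]
midpoint 0.921875: h = -0.094 < 0 → [0.921875, 0.9375]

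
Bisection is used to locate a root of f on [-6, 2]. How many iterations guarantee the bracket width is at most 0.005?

11

Width after n steps is 8/2^n. Need 2^n ≥ 8/0.005 = 1600.
2^10 = 1024 < 1600 ≤ 2^11 = 2048, so n = 11.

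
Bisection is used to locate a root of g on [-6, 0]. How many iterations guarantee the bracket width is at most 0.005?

11

Width after n steps is 6/2^n. Need 2^n ≥ 6/0.005 = 1200.
2^10 = 1024 < 1200 ≤ 2^11 = 2048, so n = 11.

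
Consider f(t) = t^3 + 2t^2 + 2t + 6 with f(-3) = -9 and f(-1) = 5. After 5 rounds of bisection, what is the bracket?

f(-2) = 2 > 0, so the root lies in [-3, -2]
f(-2.5) = -2.125 < 0, so the root lies in [-2.5, -2]
f(-2.25) = 0.234375 > 0, so the root lies in [-2.5, -2.25]
f(-2.375) = -0.8652 < 0, so the root lies in [-2.375, -2.25]
f(-2.3125) = -0.2961 < 0, so the root lies in [-2.3125, -2.25]

[-2.3125, -2.25]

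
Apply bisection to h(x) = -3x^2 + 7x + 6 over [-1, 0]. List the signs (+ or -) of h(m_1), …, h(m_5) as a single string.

m = -0.5, h(m) = 1.75 (+); new bracket [-1, -0.5]
m = -0.75, h(m) = -0.9375 (−); new bracket [-0.75, -0.5]
m = -0.625, h(m) = 0.453125 (+); new bracket [-0.75, -0.625]
m = -0.6875, h(m) = -0.2305 (−); new bracket [-0.6875, -0.625]
m = -0.65625, h(m) = 0.1143 (+); new bracket [-0.6875, -0.65625]

+-+-+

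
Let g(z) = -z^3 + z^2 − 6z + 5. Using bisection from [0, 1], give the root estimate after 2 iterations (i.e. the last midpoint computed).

0.75

midpoint 0.5: g = 2.125 > 0 → [0.5, 1]
midpoint 0.75: g = 0.640625 > 0 → [0.75, 1]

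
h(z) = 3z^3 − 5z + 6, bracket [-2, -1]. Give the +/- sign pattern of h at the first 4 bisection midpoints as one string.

m = -1.5, h(m) = 3.375 (+); new bracket [-2, -1.5]
m = -1.75, h(m) = -1.328125 (−); new bracket [-1.75, -1.5]
m = -1.625, h(m) = 1.251953 (+); new bracket [-1.75, -1.625]
m = -1.6875, h(m) = 0.0212 (+); new bracket [-1.75, -1.6875]

+-++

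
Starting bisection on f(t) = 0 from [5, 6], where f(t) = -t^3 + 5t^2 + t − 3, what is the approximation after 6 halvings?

5.078125

t = 5.5 gives f = -12.625, negative; keep [5, 5.5]
t = 5.25 gives f = -4.640625, negative; keep [5, 5.25]
t = 5.125 gives f = -1.158203, negative; keep [5, 5.125]
t = 5.0625 gives f = 0.4607, positive; keep [5.0625, 5.125]
t = 5.09375 gives f = -0.3387, negative; keep [5.0625, 5.09375]
t = 5.078125 gives f = 0.0635, positive; keep [5.078125, 5.09375]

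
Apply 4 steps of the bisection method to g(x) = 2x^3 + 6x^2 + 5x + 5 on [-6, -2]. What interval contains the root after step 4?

midpoint -4: g = -47 < 0 → [-4, -2]
midpoint -3: g = -10 < 0 → [-3, -2]
midpoint -2.5: g = -1.25 < 0 → [-2.5, -2]
midpoint -2.25: g = 1.3438 > 0 → [-2.5, -2.25]

[-2.5, -2.25]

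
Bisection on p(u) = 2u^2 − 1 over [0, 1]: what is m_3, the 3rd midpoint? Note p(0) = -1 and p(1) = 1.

0.625

m = 0.5, p(m) = -0.5 (−); new bracket [0.5, 1]
m = 0.75, p(m) = 0.125 (+); new bracket [0.5, 0.75]
m = 0.625, p(m) = -0.21875 (−); new bracket [0.625, 0.75]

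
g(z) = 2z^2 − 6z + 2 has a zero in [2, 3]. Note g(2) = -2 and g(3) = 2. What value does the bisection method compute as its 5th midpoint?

2.59375

z = 2.5 gives g = -0.5, negative; keep [2.5, 3]
z = 2.75 gives g = 0.625, positive; keep [2.5, 2.75]
z = 2.625 gives g = 0.03125, positive; keep [2.5, 2.625]
z = 2.5625 gives g = -0.2422, negative; keep [2.5625, 2.625]
z = 2.59375 gives g = -0.1074, negative; keep [2.59375, 2.625]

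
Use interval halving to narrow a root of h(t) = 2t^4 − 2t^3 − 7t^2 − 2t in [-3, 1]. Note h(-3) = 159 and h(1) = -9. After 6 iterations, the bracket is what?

m = -1, h(m) = -1 (−); new bracket [-3, -1]
m = -2, h(m) = 24 (+); new bracket [-2, -1]
m = -1.5, h(m) = 4.125 (+); new bracket [-1.5, -1]
m = -1.25, h(m) = 0.3516 (+); new bracket [-1.25, -1]
m = -1.125, h(m) = -0.5581 (−); new bracket [-1.25, -1.125]
m = -1.1875, h(m) = -0.1699 (−); new bracket [-1.25, -1.1875]

[-1.25, -1.1875]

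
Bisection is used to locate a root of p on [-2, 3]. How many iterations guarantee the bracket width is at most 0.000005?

Width after n steps is 5/2^n. Need 2^n ≥ 5/0.000005 = 1000000.
2^19 = 524288 < 1000000 ≤ 2^20 = 1048576, so n = 20.

20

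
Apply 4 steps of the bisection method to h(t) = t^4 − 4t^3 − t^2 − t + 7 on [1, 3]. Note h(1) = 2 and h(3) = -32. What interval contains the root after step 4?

[1.125, 1.25]

midpoint 2: h = -15 < 0 → [1, 2]
midpoint 1.5: h = -5.1875 < 0 → [1, 1.5]
midpoint 1.25: h = -1.183594 < 0 → [1, 1.25]
midpoint 1.125: h = 0.5159 > 0 → [1.125, 1.25]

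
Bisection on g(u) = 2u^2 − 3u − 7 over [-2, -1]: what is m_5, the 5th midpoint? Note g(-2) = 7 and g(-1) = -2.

m = -1.5, g(m) = 2 (+); new bracket [-1.5, -1]
m = -1.25, g(m) = -0.125 (−); new bracket [-1.5, -1.25]
m = -1.375, g(m) = 0.90625 (+); new bracket [-1.375, -1.25]
m = -1.3125, g(m) = 0.3828 (+); new bracket [-1.3125, -1.25]
m = -1.28125, g(m) = 0.127 (+); new bracket [-1.28125, -1.25]

-1.28125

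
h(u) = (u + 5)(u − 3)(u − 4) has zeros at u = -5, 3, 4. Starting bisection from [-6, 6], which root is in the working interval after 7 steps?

-5

midpoint 0: h = 60 > 0 → [-6, 0]
midpoint -3: h = 84 > 0 → [-6, -3]
midpoint -4.5: h = 31.875 > 0 → [-6, -4.5]
midpoint -5.25: h = -19.0781 < 0 → [-5.25, -4.5]
midpoint -4.875: h = 8.7363 > 0 → [-5.25, -4.875]
midpoint -5.0625: h = -4.5667 < 0 → [-5.0625, -4.875]
midpoint -4.96875: h = 2.2334 > 0 → [-5.0625, -4.96875]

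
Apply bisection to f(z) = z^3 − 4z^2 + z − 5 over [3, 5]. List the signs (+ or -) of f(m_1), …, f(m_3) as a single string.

z = 4 gives f = -1, negative; keep [4, 5]
z = 4.5 gives f = 9.625, positive; keep [4, 4.5]
z = 4.25 gives f = 3.765625, positive; keep [4, 4.25]

-++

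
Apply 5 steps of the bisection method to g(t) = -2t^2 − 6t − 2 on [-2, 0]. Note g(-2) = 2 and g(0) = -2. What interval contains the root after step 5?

[-0.4375, -0.375]

midpoint -1: g = 2 > 0 → [-1, 0]
midpoint -0.5: g = 0.5 > 0 → [-0.5, 0]
midpoint -0.25: g = -0.625 < 0 → [-0.5, -0.25]
midpoint -0.375: g = -0.0312 < 0 → [-0.5, -0.375]
midpoint -0.4375: g = 0.2422 > 0 → [-0.4375, -0.375]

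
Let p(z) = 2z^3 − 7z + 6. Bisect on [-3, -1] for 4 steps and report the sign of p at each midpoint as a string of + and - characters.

+--+

p(-2) = 4 > 0, so the root lies in [-3, -2]
p(-2.5) = -7.75 < 0, so the root lies in [-2.5, -2]
p(-2.25) = -1.03125 < 0, so the root lies in [-2.25, -2]
p(-2.125) = 1.6836 > 0, so the root lies in [-2.25, -2.125]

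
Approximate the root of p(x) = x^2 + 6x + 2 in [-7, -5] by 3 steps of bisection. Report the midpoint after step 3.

m = -6, p(m) = 2 (+); new bracket [-6, -5]
m = -5.5, p(m) = -0.75 (−); new bracket [-6, -5.5]
m = -5.75, p(m) = 0.5625 (+); new bracket [-5.75, -5.5]

-5.75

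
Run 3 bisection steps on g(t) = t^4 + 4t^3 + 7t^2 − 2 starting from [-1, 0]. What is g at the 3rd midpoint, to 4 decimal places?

m = -0.5, g(m) = -0.6875 (−); new bracket [-1, -0.5]
m = -0.75, g(m) = 0.566406 (+); new bracket [-0.75, -0.5]
m = -0.625, g(m) = -0.0896 (−); new bracket [-0.75, -0.625]

-0.0896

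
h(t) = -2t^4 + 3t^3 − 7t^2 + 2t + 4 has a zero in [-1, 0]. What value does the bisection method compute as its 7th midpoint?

m = -0.5, h(m) = 0.75 (+); new bracket [-1, -0.5]
m = -0.75, h(m) = -3.335938 (−); new bracket [-0.75, -0.5]
m = -0.625, h(m) = -1.021973 (−); new bracket [-0.625, -0.5]
m = -0.5625, h(m) = -0.074 (−); new bracket [-0.5625, -0.5]
m = -0.53125, h(m) = 0.3528 (+); new bracket [-0.5625, -0.53125]
m = -0.546875, h(m) = 0.1432 (+); new bracket [-0.5625, -0.546875]
m = -0.5546875, h(m) = 0.0355 (+); new bracket [-0.5625, -0.5546875]

-0.5546875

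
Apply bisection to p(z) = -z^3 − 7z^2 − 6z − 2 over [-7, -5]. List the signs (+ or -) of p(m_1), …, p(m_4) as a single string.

z = -6 gives p = -2, negative; keep [-7, -6]
z = -6.5 gives p = 15.875, positive; keep [-6.5, -6]
z = -6.25 gives p = 6.203125, positive; keep [-6.25, -6]
z = -6.125 gives p = 1.9238, positive; keep [-6.125, -6]

-+++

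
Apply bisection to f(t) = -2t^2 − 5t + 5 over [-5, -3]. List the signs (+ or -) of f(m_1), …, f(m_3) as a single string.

t = -4 gives f = -7, negative; keep [-4, -3]
t = -3.5 gives f = -2, negative; keep [-3.5, -3]
t = -3.25 gives f = 0.125, positive; keep [-3.5, -3.25]

--+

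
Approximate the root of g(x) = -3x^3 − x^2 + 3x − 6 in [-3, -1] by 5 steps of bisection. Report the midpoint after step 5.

m = -2, g(m) = 8 (+); new bracket [-2, -1]
m = -1.5, g(m) = -2.625 (−); new bracket [-2, -1.5]
m = -1.75, g(m) = 1.765625 (+); new bracket [-1.75, -1.5]
m = -1.625, g(m) = -0.6426 (−); new bracket [-1.75, -1.625]
m = -1.6875, g(m) = 0.5061 (+); new bracket [-1.6875, -1.625]

-1.6875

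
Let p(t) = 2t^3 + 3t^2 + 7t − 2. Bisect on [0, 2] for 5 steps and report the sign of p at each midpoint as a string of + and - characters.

++-++

p(1) = 10 > 0, so the root lies in [0, 1]
p(0.5) = 2.5 > 0, so the root lies in [0, 0.5]
p(0.25) = -0.03125 < 0, so the root lies in [0.25, 0.5]
p(0.375) = 1.1523 > 0, so the root lies in [0.25, 0.375]
p(0.3125) = 0.5415 > 0, so the root lies in [0.25, 0.3125]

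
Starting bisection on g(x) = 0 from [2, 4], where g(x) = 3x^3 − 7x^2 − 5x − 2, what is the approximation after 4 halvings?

midpoint 3: g = 1 > 0 → [2, 3]
midpoint 2.5: g = -11.375 < 0 → [2.5, 3]
midpoint 2.75: g = -6.296875 < 0 → [2.75, 3]
midpoint 2.875: g = -2.9434 < 0 → [2.875, 3]

2.875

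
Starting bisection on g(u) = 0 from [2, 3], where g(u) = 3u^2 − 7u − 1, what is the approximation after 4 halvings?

m = 2.5, g(m) = 0.25 (+); new bracket [2, 2.5]
m = 2.25, g(m) = -1.5625 (−); new bracket [2.25, 2.5]
m = 2.375, g(m) = -0.703125 (−); new bracket [2.375, 2.5]
m = 2.4375, g(m) = -0.2383 (−); new bracket [2.4375, 2.5]

2.4375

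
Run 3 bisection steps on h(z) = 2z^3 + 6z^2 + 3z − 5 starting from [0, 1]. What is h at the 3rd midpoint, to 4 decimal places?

z = 0.5 gives h = -1.75, negative; keep [0.5, 1]
z = 0.75 gives h = 1.46875, positive; keep [0.5, 0.75]
z = 0.625 gives h = -0.292969, negative; keep [0.625, 0.75]

-0.2930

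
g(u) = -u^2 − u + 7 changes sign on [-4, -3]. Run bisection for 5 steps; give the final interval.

midpoint -3.5: g = -1.75 < 0 → [-3.5, -3]
midpoint -3.25: g = -0.3125 < 0 → [-3.25, -3]
midpoint -3.125: g = 0.359375 > 0 → [-3.25, -3.125]
midpoint -3.1875: g = 0.0273 > 0 → [-3.25, -3.1875]
midpoint -3.21875: g = -0.1416 < 0 → [-3.21875, -3.1875]

[-3.21875, -3.1875]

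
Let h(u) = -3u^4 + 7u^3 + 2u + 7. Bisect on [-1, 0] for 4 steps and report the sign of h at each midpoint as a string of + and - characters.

m = -0.5, h(m) = 4.9375 (+); new bracket [-1, -0.5]
m = -0.75, h(m) = 1.597656 (+); new bracket [-1, -0.75]
m = -0.875, h(m) = -1.197998 (−); new bracket [-0.875, -0.75]
m = -0.8125, h(m) = 0.3129 (+); new bracket [-0.875, -0.8125]

++-+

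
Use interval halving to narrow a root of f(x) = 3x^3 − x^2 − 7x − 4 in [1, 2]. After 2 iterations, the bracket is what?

m = 1.5, f(m) = -6.625 (−); new bracket [1.5, 2]
m = 1.75, f(m) = -3.234375 (−); new bracket [1.75, 2]

[1.75, 2]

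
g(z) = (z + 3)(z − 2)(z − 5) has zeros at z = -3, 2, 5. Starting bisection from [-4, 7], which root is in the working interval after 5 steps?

-3

z = 1.5 gives g = 7.875, positive; keep [-4, 1.5]
z = -1.25 gives g = 35.546875, positive; keep [-4, -1.25]
z = -2.625 gives g = 13.224609, positive; keep [-4, -2.625]
z = -3.3125 gives g = -13.8, negative; keep [-3.3125, -2.625]
z = -2.96875 gives g = 1.2373, positive; keep [-3.3125, -2.96875]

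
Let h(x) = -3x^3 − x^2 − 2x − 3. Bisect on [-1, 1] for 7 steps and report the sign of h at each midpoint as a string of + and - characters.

----+++

h(0) = -3 < 0, so the root lies in [-1, 0]
h(-0.5) = -1.875 < 0, so the root lies in [-1, -0.5]
h(-0.75) = -0.796875 < 0, so the root lies in [-1, -0.75]
h(-0.875) = -0.0059 < 0, so the root lies in [-1, -0.875]
h(-0.9375) = 0.468 > 0, so the root lies in [-0.9375, -0.875]
h(-0.90625) = 0.2241 > 0, so the root lies in [-0.90625, -0.875]
h(-0.890625) = 0.1074 > 0, so the root lies in [-0.890625, -0.875]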